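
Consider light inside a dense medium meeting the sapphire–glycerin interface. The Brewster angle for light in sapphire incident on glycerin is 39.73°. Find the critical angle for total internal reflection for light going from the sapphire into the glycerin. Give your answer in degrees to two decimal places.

From Brewster, n₂/n₁ = tan θ_B = tan 39.73° = 0.8311.
Then sin θ_c = n₂/n₁ = 0.8311, so θ_c = arcsin 0.8311 = 56.21°.

θ_c ≈ 56.21°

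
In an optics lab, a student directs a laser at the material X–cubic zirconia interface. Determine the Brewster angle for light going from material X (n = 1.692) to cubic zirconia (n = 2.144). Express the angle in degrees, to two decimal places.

tan θ_B = n₂/n₁ = 2.144/1.692 = 1.2671. Taking the arctangent, θ_B = 51.72°.

θ_B ≈ 51.72°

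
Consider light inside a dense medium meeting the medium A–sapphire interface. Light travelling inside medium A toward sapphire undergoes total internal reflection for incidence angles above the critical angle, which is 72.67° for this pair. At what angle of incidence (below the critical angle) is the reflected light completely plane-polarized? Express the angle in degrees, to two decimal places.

θ_B ≈ 43.67°

At the critical angle sin θ_c = n₂/n₁, giving n₂/n₁ = sin 72.67° = 0.9546.
Then tan θ_B = n₂/n₁ = 0.9546, so θ_B = arctan 0.9546 = 43.67°.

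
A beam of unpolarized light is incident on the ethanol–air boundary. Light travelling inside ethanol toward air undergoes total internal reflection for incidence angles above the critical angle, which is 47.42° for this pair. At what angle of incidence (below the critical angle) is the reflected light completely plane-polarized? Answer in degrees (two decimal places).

n₂/n₁ = sin θ_c = sin 47.42° = 0.7363.
tan θ_B equals the same ratio, so θ_B = arctan(0.7363) = 36.37°.

θ_B ≈ 36.37°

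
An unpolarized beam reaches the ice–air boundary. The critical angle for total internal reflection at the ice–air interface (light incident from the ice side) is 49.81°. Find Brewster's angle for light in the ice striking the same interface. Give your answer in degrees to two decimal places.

θ_B ≈ 37.38°

n₂/n₁ = sin θ_c = sin 49.81° = 0.7639.
tan θ_B equals the same ratio, so θ_B = arctan(0.7639) = 37.38°.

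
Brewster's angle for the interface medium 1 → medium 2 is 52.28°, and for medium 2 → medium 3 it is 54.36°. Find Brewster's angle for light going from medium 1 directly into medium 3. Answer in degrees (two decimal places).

θ_B ≈ 60.99°

n₂/n₁ = tan 52.28° = 1.2929 and n₃/n₂ = tan 54.36° = 1.3947.
n₃/n₁ = 1.8033. Then tan θ_B(1→3) = n₃/n₁, so θ_B(1→3) = arctan(1.8033) = 60.99°.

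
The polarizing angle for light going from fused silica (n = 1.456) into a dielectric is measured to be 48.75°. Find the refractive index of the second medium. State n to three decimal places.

n ≈ 1.660

Brewster's law: tan θ_B = n₂/n₁ (light incident in fused silica, refracted into a dielectric).
n₂ = n₁ tan θ_B = 1.456 × tan 48.75° = 1.660.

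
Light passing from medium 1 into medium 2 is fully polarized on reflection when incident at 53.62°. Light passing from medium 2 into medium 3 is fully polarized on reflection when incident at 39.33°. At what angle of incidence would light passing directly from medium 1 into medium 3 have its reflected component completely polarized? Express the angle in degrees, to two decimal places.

θ_B ≈ 48.04°

n₂/n₁ = tan 53.62° = 1.3574 and n₃/n₂ = tan 39.33° = 0.8194.
So n₃/n₁ = (n₂/n₁)(n₃/n₂) = 1.3574 × 0.8194 = 1.1122.
θ_B(1→3) = arctan(1.1122) = 48.04°.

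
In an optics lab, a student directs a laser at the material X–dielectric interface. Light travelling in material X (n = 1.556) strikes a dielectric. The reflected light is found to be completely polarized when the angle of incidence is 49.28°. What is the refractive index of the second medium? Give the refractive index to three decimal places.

n ≈ 1.808

Brewster's law: tan θ_B = n₂/n₁ (light incident in material X, refracted into a dielectric).
n₂ = n₁ tan θ_B = 1.556 × tan 49.28° = 1.808.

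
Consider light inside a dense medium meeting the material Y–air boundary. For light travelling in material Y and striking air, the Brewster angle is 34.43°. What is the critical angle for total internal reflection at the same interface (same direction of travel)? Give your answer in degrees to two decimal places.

θ_c ≈ 43.27°

From Brewster, n₂/n₁ = tan θ_B = tan 34.43° = 0.6855.
Then sin θ_c = n₂/n₁ = 0.6855, so θ_c = arcsin 0.6855 = 43.27°.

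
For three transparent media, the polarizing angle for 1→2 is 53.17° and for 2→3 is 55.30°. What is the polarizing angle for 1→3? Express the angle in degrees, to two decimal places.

θ_B ≈ 62.59°

tan θ_B(1→2) = n₂/n₁ = tan 53.17° = 1.3353.
tan θ_B(2→3) = n₃/n₂ = tan 55.30° = 1.4442.
Multiplying, n₃/n₁ = 1.3353 × 1.4442 = 1.9284, and θ_B(1→3) = arctan 1.9284 = 62.59°.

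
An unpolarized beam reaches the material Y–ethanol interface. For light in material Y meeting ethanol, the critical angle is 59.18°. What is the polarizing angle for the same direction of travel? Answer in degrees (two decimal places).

θ_B ≈ 40.66°

sin θ_c = n₂/n₁, so n₂/n₁ = sin 59.18° = 0.8588.
Brewster: tan θ_B = n₂/n₁ = 0.8588.
θ_B = arctan(0.8588) = 40.66°.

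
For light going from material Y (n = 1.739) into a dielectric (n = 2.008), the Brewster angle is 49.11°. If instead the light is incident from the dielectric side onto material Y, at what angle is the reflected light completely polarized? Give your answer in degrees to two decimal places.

θ_B' ≈ 40.89°

The two Brewster angles are complementary: θ_B' = 90° − θ_B = 90° − 49.11° = 40.89°.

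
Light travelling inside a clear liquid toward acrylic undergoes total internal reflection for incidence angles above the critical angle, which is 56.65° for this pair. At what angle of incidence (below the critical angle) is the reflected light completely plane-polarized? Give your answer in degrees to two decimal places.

θ_B ≈ 39.87°

sin θ_c = n₂/n₁, so n₂/n₁ = sin 56.65° = 0.8353.
Brewster: tan θ_B = n₂/n₁ = 0.8353.
θ_B = arctan(0.8353) = 39.87°.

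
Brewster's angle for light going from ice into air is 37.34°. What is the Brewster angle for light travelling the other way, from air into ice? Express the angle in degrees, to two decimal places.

θ_B' ≈ 52.66°

The two Brewster angles are complementary: θ_B' = 90° − θ_B = 90° − 37.34° = 52.66°.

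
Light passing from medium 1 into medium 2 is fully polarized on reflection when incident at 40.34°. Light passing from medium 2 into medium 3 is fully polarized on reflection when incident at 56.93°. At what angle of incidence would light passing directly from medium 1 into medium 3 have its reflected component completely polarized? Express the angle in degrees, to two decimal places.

θ_B ≈ 52.52°

Each Brewster angle gives a ratio: n₂/n₁ = tan 40.34° = 0.8493, n₃/n₂ = tan 56.93° = 1.5358.
n₃/n₁ = 1.3043. Then tan θ_B(1→3) = n₃/n₁, so θ_B(1→3) = arctan(1.3043) = 52.52°.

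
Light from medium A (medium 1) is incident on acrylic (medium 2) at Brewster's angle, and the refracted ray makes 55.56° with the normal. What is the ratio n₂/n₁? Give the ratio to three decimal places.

n₂/n₁ ≈ 0.686

θ_B + θ_t = 90°, so θ_B = 90° − 55.56° = 34.44°.
Then n₂/n₁ = tan θ_B = tan 34.44° = 0.686.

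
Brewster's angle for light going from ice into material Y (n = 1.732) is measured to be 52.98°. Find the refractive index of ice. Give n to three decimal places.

Brewster's law: tan θ_B = n₂/n₁ (light incident in ice, refracted into material Y).
n₁ = n₂ / tan θ_B = 1.732 / tan 52.98° = 1.306.

n ≈ 1.306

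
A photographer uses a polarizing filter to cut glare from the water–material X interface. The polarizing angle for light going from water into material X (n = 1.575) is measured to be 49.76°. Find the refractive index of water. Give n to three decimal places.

Brewster's law: tan θ_B = n₂/n₁ (light incident in water, refracted into material X).
n₁ = n₂ / tan θ_B = 1.575 / tan 49.76° = 1.333.

n ≈ 1.333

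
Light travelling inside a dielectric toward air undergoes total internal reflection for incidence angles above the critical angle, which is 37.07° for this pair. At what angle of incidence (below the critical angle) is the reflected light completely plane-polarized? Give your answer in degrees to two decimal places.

n₂/n₁ = sin θ_c = sin 37.07° = 0.6028.
tan θ_B equals the same ratio, so θ_B = arctan(0.6028) = 31.08°.

θ_B ≈ 31.08°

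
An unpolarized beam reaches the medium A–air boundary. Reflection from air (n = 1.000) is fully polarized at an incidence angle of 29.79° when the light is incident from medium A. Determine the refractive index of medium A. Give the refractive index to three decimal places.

Brewster's law: tan θ_B = n₂/n₁ (light incident in medium A, refracted into air).
n₁ = n₂ / tan θ_B = 1.000 / tan 29.79° = 1.747.

n ≈ 1.747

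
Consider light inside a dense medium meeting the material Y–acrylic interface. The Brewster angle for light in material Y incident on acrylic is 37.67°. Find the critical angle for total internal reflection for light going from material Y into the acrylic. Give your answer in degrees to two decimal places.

tan θ_B = n₂/n₁ = tan 37.67° = 0.7721.
Total internal reflection: sin θ_c = n₂/n₁ = 0.7721.
θ_c = arcsin(0.7721) = 50.54°.

θ_c ≈ 50.54°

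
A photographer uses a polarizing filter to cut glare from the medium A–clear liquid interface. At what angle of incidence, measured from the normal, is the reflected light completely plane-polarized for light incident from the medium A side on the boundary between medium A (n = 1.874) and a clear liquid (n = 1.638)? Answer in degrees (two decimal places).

The reflected p-component vanishes when tan θ_B = n₂/n₁.
tan θ_B = n₂/n₁ = 1.638/1.874 = 0.8741.
So θ_B = arctan 0.8741 = 41.16°.

θ_B ≈ 41.16°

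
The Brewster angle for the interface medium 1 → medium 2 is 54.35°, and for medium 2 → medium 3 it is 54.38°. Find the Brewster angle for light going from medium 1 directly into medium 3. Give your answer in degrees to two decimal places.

n₂/n₁ = tan 54.35° = 1.3942 and n₃/n₂ = tan 54.38° = 1.3958.
n₃/n₁ = 1.9460. Then tan θ_B(1→3) = n₃/n₁, so θ_B(1→3) = arctan(1.9460) = 62.80°.

θ_B ≈ 62.80°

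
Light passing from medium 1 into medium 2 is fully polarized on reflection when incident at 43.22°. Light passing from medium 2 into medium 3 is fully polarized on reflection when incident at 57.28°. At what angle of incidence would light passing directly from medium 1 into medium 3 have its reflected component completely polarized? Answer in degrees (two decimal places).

θ_B ≈ 55.64°

Each Brewster angle gives a ratio: n₂/n₁ = tan 43.22° = 0.9397, n₃/n₂ = tan 57.28° = 1.5565.
So n₃/n₁ = (n₂/n₁)(n₃/n₂) = 0.9397 × 1.5565 = 1.4626.
θ_B(1→3) = arctan(1.4626) = 55.64°.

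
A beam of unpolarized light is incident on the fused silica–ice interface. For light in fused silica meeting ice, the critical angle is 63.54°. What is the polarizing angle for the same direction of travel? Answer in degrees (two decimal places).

θ_B ≈ 41.84°

sin θ_c = n₂/n₁, so n₂/n₁ = sin 63.54° = 0.8952.
Brewster: tan θ_B = n₂/n₁ = 0.8952.
θ_B = arctan(0.8952) = 41.84°.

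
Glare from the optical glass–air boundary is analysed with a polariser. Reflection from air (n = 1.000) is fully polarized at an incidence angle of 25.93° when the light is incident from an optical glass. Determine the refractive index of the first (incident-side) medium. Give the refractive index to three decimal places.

At the Brewster angle, tan θ_B = n₂/n₁ with n₁ on the incident side (an optical glass) and n₂ on the transmitted side (air).
n₁ = n₂ / tan θ_B = 1.000 / tan 25.93° = 2.057.

n ≈ 2.057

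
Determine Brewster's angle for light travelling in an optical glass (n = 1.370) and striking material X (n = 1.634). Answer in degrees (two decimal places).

The reflected p-component vanishes when tan θ_B = n₂/n₁.
tan θ_B = n₂/n₁ = 1.634/1.370 = 1.1927.
θ_B = arctan(1.1927) = 50.02°.

θ_B ≈ 50.02°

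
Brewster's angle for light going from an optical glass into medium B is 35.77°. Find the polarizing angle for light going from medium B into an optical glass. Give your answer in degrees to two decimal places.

θ_B' ≈ 54.23°

The two Brewster angles are complementary: θ_B' = 90° − θ_B = 90° − 35.77° = 54.23°.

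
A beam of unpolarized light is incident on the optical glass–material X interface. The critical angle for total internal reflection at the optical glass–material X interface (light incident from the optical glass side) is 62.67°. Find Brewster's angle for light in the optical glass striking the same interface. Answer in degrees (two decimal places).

θ_B ≈ 41.62°

n₂/n₁ = sin θ_c = sin 62.67° = 0.8884.
tan θ_B equals the same ratio, so θ_B = arctan(0.8884) = 41.62°.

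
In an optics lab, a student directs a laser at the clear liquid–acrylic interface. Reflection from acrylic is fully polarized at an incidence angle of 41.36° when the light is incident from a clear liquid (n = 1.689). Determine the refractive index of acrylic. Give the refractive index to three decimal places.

At Brewster's angle, tan θ_B = n₂/n₁ with n₁ on the incident side (a clear liquid) and n₂ on the transmitted side (acrylic).
n₂ = n₁ tan θ_B = 1.689 × tan 41.36° = 1.487.

n ≈ 1.487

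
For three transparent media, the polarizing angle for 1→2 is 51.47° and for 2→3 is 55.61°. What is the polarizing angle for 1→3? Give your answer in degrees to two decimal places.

tan θ_B(1→2) = n₂/n₁ = tan 51.47° = 1.2558.
tan θ_B(2→3) = n₃/n₂ = tan 55.61° = 1.4610.
So n₃/n₁ = (n₂/n₁)(n₃/n₂) = 1.2558 × 1.4610 = 1.8348.
θ_B(1→3) = arctan(1.8348) = 61.41°.

θ_B ≈ 61.41°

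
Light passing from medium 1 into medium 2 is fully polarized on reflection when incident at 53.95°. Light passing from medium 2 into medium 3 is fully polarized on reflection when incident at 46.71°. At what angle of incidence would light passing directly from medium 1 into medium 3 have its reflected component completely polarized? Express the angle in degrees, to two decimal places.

θ_B ≈ 55.56°

n₂/n₁ = tan 53.95° = 1.3739 and n₃/n₂ = tan 46.71° = 1.0615.
Multiplying, n₃/n₁ = 1.3739 × 1.0615 = 1.4584, and θ_B(1→3) = arctan 1.4584 = 55.56°.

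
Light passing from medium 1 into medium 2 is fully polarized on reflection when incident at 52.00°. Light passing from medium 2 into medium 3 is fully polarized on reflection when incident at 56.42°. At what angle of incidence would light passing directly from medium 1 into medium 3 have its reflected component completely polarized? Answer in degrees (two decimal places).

tan θ_B(1→2) = n₂/n₁ = tan 52.00° = 1.2799.
tan θ_B(2→3) = n₃/n₂ = tan 56.42° = 1.5063.
Multiplying, n₃/n₁ = 1.2799 × 1.5063 = 1.9279, and θ_B(1→3) = arctan 1.9279 = 62.58°.

θ_B ≈ 62.58°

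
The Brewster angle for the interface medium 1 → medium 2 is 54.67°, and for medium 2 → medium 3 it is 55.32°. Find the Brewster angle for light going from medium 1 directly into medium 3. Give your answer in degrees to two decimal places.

θ_B ≈ 63.87°

n₂/n₁ = tan 54.67° = 1.4108 and n₃/n₂ = tan 55.32° = 1.4453.
Multiplying, n₃/n₁ = 1.4108 × 1.4453 = 2.0390, and θ_B(1→3) = arctan 2.0390 = 63.87°.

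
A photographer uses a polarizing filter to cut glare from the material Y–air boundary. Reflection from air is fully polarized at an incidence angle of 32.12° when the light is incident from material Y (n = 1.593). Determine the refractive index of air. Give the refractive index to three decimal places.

Brewster's law: tan θ_B = n₂/n₁ (light incident in material Y, refracted into air).
n₂ = n₁ tan θ_B = 1.593 × tan 32.12° = 1.000.

n ≈ 1.000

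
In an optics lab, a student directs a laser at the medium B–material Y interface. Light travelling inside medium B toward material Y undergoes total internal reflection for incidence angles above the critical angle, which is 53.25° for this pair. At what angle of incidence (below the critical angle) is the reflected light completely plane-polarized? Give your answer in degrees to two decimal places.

At the critical angle sin θ_c = n₂/n₁, giving n₂/n₁ = sin 53.25° = 0.8013.
Then tan θ_B = n₂/n₁ = 0.8013, so θ_B = arctan 0.8013 = 38.70°.

θ_B ≈ 38.70°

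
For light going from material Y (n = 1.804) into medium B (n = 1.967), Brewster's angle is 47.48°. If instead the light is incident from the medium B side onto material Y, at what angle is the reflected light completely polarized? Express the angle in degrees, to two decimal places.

Reversing the direction swaps n₁ and n₂, so tan θ_B' = 1/tan θ_B and θ_B' = 90° − θ_B.
Hence θ_B' = 90° − 47.48° = 42.52°.

θ_B' ≈ 42.52°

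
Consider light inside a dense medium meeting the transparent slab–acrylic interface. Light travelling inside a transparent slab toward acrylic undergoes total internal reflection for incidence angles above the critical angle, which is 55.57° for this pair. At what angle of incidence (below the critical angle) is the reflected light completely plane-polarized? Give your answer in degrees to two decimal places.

θ_B ≈ 39.52°

At the critical angle sin θ_c = n₂/n₁, giving n₂/n₁ = sin 55.57° = 0.8248.
Then tan θ_B = n₂/n₁ = 0.8248, so θ_B = arctan 0.8248 = 39.52°.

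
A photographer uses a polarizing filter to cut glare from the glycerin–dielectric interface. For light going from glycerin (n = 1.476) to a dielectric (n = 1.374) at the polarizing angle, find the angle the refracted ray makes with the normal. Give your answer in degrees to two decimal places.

First find Brewster's angle: tan θ_B = 1.374/1.476 = 0.9309, giving θ_B = 42.95°.
Since θ_B + θ_t = 90° at Brewster incidence, θ_t = 90° − 42.95° = 47.05°.

θ_t ≈ 47.05°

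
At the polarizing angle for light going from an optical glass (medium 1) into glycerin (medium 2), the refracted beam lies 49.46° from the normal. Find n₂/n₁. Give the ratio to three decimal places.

At Brewster incidence θ_B = 90° − θ_t = 90° − 49.46° = 40.54°.
tan θ_B = n₂/n₁, so n₂/n₁ = tan 40.54° = 0.855.

n₂/n₁ ≈ 0.855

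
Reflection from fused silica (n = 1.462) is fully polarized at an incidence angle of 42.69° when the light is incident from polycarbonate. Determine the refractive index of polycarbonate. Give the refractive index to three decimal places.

Full polarization of the reflected beam means tan θ_B = n₂/n₁, where n₁ is the incident medium (polycarbonate).
n₁ = n₂ / tan θ_B = 1.462 / tan 42.69° = 1.585.

n ≈ 1.585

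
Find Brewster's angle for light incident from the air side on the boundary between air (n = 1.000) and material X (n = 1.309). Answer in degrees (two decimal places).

tan θ_B = n₂/n₁ = 1.309/1.000 = 1.3090. Taking the arctangent, θ_B = 52.62°.

θ_B ≈ 52.62°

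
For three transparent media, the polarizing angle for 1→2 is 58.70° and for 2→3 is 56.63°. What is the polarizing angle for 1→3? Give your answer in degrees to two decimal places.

tan θ_B(1→2) = n₂/n₁ = tan 58.70° = 1.6447.
tan θ_B(2→3) = n₃/n₂ = tan 56.63° = 1.5183.
So n₃/n₁ = (n₂/n₁)(n₃/n₂) = 1.6447 × 1.5183 = 2.4972.
θ_B(1→3) = arctan(2.4972) = 68.18°.

θ_B ≈ 68.18°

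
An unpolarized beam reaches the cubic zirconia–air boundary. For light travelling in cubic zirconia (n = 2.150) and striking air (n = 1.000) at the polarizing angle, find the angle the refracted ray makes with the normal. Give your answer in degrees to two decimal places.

θ_t ≈ 65.06°

First find Brewster's angle: tan θ_B = 1.000/2.150 = 0.4651, giving θ_B = 24.94°.
The refracted ray is perpendicular to the reflected ray, so θ_t = 90° − θ_B = 65.06°.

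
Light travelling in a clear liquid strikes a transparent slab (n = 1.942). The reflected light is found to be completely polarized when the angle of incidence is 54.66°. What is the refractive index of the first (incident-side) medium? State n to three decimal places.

Full polarization of the reflected beam means tan θ_B = n₂/n₁, where n₁ is the incident medium (a clear liquid).
n₁ = n₂ / tan θ_B = 1.942 / tan 54.66° = 1.377.

n ≈ 1.377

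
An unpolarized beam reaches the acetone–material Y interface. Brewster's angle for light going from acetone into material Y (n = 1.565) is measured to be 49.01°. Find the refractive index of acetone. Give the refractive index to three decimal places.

n ≈ 1.360

Full polarization of the reflected beam means tan θ_B = n₂/n₁, where n₁ is the incident medium (acetone).
n₁ = n₂ / tan θ_B = 1.565 / tan 49.01° = 1.360.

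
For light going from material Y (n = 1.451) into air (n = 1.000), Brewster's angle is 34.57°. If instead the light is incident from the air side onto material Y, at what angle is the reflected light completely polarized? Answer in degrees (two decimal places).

θ_B' ≈ 55.43°

Reversing the direction swaps n₁ and n₂, so tan θ_B' = 1/tan θ_B and θ_B' = 90° − θ_B.
Hence θ_B' = 90° − 34.57° = 55.43°.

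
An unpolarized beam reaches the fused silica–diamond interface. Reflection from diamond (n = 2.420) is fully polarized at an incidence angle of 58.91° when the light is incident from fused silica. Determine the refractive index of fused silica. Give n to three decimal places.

n ≈ 1.459

Full polarization of the reflected beam means tan θ_B = n₂/n₁, where n₁ is the incident medium (fused silica).
n₁ = n₂ / tan θ_B = 2.420 / tan 58.91° = 1.459.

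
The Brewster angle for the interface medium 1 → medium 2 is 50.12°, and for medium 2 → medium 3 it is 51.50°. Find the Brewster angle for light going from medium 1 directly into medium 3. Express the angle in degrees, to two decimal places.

θ_B ≈ 56.39°

Each Brewster angle gives a ratio: n₂/n₁ = tan 50.12° = 1.1968, n₃/n₂ = tan 51.50° = 1.2572.
n₃/n₁ = 1.5046. Then tan θ_B(1→3) = n₃/n₁, so θ_B(1→3) = arctan(1.5046) = 56.39°.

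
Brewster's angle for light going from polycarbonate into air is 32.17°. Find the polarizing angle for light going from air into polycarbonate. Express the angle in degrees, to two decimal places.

θ_B' ≈ 57.83°

tan θ_B' = n₁/n₂ = 1/tan θ_B, so θ_B' = 90° − θ_B.
θ_B' = 90° − 32.17° = 57.83°.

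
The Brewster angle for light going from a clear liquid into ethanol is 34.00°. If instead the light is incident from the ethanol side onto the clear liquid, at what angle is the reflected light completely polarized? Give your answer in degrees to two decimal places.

θ_B' ≈ 56.00°

The two Brewster angles are complementary: θ_B' = 90° − θ_B = 90° − 34.00° = 56.00°.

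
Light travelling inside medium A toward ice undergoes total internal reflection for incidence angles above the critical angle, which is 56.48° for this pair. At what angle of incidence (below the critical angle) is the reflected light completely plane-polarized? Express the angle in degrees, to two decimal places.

sin θ_c = n₂/n₁, so n₂/n₁ = sin 56.48° = 0.8337.
Brewster: tan θ_B = n₂/n₁ = 0.8337.
θ_B = arctan(0.8337) = 39.82°.

θ_B ≈ 39.82°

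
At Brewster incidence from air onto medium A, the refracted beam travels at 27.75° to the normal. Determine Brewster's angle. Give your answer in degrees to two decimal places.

θ_B ≈ 62.25°

Since the reflected and refracted rays are at right angles at the polarizing angle, θ_B + θ_t = 90°.
θ_B = 90° − 27.75° = 62.25°.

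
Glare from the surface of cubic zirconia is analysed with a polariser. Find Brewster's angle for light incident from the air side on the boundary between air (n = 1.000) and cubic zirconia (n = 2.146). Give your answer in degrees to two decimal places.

θ_B ≈ 65.02°

Brewster's condition: tan θ_B = n₂/n₁ = 2.146/1.000 = 2.1460.
θ_B = arctan(2.1460) = 65.02°.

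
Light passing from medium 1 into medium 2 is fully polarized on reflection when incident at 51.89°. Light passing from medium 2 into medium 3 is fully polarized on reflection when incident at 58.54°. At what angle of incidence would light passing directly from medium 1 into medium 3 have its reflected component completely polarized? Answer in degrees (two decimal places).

Each Brewster angle gives a ratio: n₂/n₁ = tan 51.89° = 1.2749, n₃/n₂ = tan 58.54° = 1.6344.
n₃/n₁ = 2.0837. Then tan θ_B(1→3) = n₃/n₁, so θ_B(1→3) = arctan(2.0837) = 64.36°.

θ_B ≈ 64.36°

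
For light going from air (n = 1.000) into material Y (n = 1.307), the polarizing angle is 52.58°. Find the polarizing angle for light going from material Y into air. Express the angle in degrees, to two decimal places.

Reversing the direction swaps n₁ and n₂, so tan θ_B' = 1/tan θ_B and θ_B' = 90° − θ_B.
Hence θ_B' = 90° − 52.58° = 37.42°.

θ_B' ≈ 37.42°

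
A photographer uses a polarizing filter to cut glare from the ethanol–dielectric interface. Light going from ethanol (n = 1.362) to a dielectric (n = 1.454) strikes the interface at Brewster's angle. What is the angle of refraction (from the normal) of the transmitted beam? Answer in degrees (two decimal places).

θ_B = arctan(n₂/n₁) = arctan(1.454/1.362) = 46.87°.
At Brewster's angle the reflected and refracted rays are perpendicular, so θ_t = 90° − θ_B = 90° − 46.87° = 43.13°.

θ_t ≈ 43.13°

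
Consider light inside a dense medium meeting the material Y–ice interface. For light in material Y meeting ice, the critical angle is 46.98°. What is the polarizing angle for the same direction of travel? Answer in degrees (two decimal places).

n₂/n₁ = sin θ_c = sin 46.98° = 0.7311.
tan θ_B equals the same ratio, so θ_B = arctan(0.7311) = 36.17°.

θ_B ≈ 36.17°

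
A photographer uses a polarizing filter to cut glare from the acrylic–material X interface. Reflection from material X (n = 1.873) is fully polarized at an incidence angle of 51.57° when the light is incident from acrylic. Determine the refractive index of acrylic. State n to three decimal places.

n ≈ 1.486

At the Brewster angle, tan θ_B = n₂/n₁ with n₁ on the incident side (acrylic) and n₂ on the transmitted side (material X).
n₁ = n₂ / tan θ_B = 1.873 / tan 51.57° = 1.486.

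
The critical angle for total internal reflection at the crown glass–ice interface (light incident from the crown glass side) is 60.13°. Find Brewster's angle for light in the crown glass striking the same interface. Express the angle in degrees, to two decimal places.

θ_B ≈ 40.93°

sin θ_c = n₂/n₁, so n₂/n₁ = sin 60.13° = 0.8672.
Brewster: tan θ_B = n₂/n₁ = 0.8672.
θ_B = arctan(0.8672) = 40.93°.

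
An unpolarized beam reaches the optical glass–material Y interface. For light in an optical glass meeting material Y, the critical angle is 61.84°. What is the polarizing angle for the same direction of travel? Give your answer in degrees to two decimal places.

θ_B ≈ 41.40°

At the critical angle sin θ_c = n₂/n₁, giving n₂/n₁ = sin 61.84° = 0.8816.
Then tan θ_B = n₂/n₁ = 0.8816, so θ_B = arctan 0.8816 = 41.40°.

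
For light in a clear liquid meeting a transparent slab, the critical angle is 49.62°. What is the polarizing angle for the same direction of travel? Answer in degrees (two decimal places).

n₂/n₁ = sin θ_c = sin 49.62° = 0.7618.
tan θ_B equals the same ratio, so θ_B = arctan(0.7618) = 37.30°.

θ_B ≈ 37.30°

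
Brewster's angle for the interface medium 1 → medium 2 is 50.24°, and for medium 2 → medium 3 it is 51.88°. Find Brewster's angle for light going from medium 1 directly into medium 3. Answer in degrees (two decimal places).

n₂/n₁ = tan 50.24° = 1.2019 and n₃/n₂ = tan 51.88° = 1.2744.
Multiplying, n₃/n₁ = 1.2019 × 1.2744 = 1.5318, and θ_B(1→3) = arctan 1.5318 = 56.86°.

θ_B ≈ 56.86°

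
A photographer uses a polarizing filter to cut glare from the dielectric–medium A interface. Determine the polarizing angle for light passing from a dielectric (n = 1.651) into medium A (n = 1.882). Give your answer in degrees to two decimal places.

θ_B ≈ 48.74°

tan θ_B = n₂/n₁ = 1.882/1.651 = 1.1399.
θ_B = arctan(1.1399) = 48.74°.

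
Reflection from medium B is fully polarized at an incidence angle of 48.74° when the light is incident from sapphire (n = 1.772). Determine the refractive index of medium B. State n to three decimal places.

n ≈ 2.020

At Brewster's angle, tan θ_B = n₂/n₁ with n₁ on the incident side (sapphire) and n₂ on the transmitted side (medium B).
n₂ = n₁ tan θ_B = 1.772 × tan 48.74° = 2.020.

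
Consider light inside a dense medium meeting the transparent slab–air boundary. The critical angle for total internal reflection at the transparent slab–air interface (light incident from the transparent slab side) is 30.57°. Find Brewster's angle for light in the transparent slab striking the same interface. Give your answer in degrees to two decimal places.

sin θ_c = n₂/n₁, so n₂/n₁ = sin 30.57° = 0.5086.
Brewster: tan θ_B = n₂/n₁ = 0.5086.
θ_B = arctan(0.5086) = 26.96°.

θ_B ≈ 26.96°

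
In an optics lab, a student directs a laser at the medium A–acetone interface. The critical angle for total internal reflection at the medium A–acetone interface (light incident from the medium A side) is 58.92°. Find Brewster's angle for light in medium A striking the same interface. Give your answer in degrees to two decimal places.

θ_B ≈ 40.58°

n₂/n₁ = sin θ_c = sin 58.92° = 0.8564.
tan θ_B equals the same ratio, so θ_B = arctan(0.8564) = 40.58°.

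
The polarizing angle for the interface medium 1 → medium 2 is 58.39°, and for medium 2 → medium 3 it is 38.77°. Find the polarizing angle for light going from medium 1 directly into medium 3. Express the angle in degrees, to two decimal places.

θ_B ≈ 52.54°

n₂/n₁ = tan 58.39° = 1.6248 and n₃/n₂ = tan 38.77° = 0.8032.
Multiplying, n₃/n₁ = 1.6248 × 0.8032 = 1.3050, and θ_B(1→3) = arctan 1.3050 = 52.54°.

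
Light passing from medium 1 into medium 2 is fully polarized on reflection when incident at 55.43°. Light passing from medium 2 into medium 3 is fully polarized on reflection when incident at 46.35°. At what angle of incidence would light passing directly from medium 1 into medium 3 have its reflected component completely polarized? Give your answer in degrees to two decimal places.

θ_B ≈ 56.68°

tan θ_B(1→2) = n₂/n₁ = tan 55.43° = 1.4512.
tan θ_B(2→3) = n₃/n₂ = tan 46.35° = 1.0483.
Multiplying, n₃/n₁ = 1.4512 × 1.0483 = 1.5213, and θ_B(1→3) = arctan 1.5213 = 56.68°.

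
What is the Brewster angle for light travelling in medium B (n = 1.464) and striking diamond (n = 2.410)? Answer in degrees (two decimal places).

θ_B ≈ 58.72°

tan θ_B = n₂/n₁ = 2.410/1.464 = 1.6462.
So θ_B = arctan 1.6462 = 58.72°.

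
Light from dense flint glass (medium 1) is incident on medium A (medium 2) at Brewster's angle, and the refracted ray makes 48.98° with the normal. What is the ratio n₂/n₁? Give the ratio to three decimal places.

θ_B + θ_t = 90°, so θ_B = 90° − 48.98° = 41.02°.
tan θ_B = n₂/n₁, so n₂/n₁ = tan 41.02° = 0.870.

n₂/n₁ ≈ 0.870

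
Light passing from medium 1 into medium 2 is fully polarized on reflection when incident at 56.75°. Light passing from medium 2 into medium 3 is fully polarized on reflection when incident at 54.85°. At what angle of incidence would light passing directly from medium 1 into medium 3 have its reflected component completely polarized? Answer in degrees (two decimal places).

θ_B ≈ 65.22°

tan θ_B(1→2) = n₂/n₁ = tan 56.75° = 1.5253.
tan θ_B(2→3) = n₃/n₂ = tan 54.85° = 1.4202.
So n₃/n₁ = (n₂/n₁)(n₃/n₂) = 1.5253 × 1.4202 = 2.1662.
θ_B(1→3) = arctan(2.1662) = 65.22°.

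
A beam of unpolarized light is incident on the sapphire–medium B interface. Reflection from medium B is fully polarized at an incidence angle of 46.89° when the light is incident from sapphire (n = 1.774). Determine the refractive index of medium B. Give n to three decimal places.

Brewster's law: tan θ_B = n₂/n₁ (light incident in sapphire, refracted into medium B).
n₂ = n₁ tan θ_B = 1.774 × tan 46.89° = 1.895.

n ≈ 1.895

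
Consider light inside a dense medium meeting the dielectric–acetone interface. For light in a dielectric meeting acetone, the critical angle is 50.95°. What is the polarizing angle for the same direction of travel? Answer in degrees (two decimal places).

At the critical angle sin θ_c = n₂/n₁, giving n₂/n₁ = sin 50.95° = 0.7766.
Then tan θ_B = n₂/n₁ = 0.7766, so θ_B = arctan 0.7766 = 37.83°.

θ_B ≈ 37.83°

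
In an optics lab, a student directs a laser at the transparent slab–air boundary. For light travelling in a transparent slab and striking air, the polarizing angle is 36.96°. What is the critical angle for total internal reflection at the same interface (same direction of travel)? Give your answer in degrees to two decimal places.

n₂/n₁ = tan 36.96° = 0.7525; the critical angle satisfies sin θ_c = n₂/n₁.
θ_c = arcsin(0.7525) = 48.80°.

θ_c ≈ 48.80°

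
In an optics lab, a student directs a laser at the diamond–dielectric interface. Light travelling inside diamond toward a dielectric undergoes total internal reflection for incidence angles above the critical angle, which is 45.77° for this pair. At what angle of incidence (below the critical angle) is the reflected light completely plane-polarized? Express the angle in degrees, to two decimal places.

n₂/n₁ = sin θ_c = sin 45.77° = 0.7165.
tan θ_B equals the same ratio, so θ_B = arctan(0.7165) = 35.62°.

θ_B ≈ 35.62°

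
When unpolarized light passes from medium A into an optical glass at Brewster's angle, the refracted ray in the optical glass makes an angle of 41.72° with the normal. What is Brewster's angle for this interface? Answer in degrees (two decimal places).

θ_B ≈ 48.28°

Since the reflected and refracted rays are at right angles at the polarizing angle, θ_B + θ_t = 90°.
So θ_B = 90° − θ_t = 90° − 41.72° = 48.28°.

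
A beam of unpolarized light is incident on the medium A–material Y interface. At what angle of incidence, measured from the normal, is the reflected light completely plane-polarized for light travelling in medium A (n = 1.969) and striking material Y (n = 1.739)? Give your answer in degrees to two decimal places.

The reflected p-component vanishes when tan θ_B = n₂/n₁.
Brewster's condition: tan θ_B = n₂/n₁ = 1.739/1.969 = 0.8832.
θ_B = arctan(0.8832) = 41.45°.

θ_B ≈ 41.45°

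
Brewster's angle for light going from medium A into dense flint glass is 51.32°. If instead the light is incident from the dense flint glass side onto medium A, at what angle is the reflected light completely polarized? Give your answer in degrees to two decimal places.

tan θ_B' = n₁/n₂ = 1/tan θ_B, so θ_B' = 90° − θ_B.
θ_B' = 90° − 51.32° = 38.68°.

θ_B' ≈ 38.68°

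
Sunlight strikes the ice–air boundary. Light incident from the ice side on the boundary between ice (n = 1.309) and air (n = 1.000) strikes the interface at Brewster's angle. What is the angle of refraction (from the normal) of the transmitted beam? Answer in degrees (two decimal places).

θ_t ≈ 52.62°

θ_B = arctan(n₂/n₁) = arctan(1.000/1.309) = 37.38°.
The refracted ray is perpendicular to the reflected ray, so θ_t = 90° − θ_B = 52.62°.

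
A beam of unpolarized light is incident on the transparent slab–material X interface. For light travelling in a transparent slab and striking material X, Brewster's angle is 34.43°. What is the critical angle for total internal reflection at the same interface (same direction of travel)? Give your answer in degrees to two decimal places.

From Brewster, n₂/n₁ = tan θ_B = tan 34.43° = 0.6855.
Then sin θ_c = n₂/n₁ = 0.6855, so θ_c = arcsin 0.6855 = 43.27°.

θ_c ≈ 43.27°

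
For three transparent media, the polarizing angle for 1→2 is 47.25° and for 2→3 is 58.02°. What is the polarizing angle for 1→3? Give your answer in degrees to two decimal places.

tan θ_B(1→2) = n₂/n₁ = tan 47.25° = 1.0818.
tan θ_B(2→3) = n₃/n₂ = tan 58.02° = 1.6016.
n₃/n₁ = 1.7326. Then tan θ_B(1→3) = n₃/n₁, so θ_B(1→3) = arctan(1.7326) = 60.01°.

θ_B ≈ 60.01°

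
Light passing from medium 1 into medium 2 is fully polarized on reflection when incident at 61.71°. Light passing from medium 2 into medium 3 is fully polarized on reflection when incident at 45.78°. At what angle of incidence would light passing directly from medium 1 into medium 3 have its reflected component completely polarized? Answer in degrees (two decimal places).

θ_B ≈ 62.36°

Each Brewster angle gives a ratio: n₂/n₁ = tan 61.71° = 1.8580, n₃/n₂ = tan 45.78° = 1.0276.
n₃/n₁ = 1.9093. Then tan θ_B(1→3) = n₃/n₁, so θ_B(1→3) = arctan(1.9093) = 62.36°.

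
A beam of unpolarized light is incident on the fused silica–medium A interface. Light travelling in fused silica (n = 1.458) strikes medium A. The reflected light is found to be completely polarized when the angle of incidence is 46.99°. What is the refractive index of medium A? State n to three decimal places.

n ≈ 1.563

Full polarization of the reflected beam means tan θ_B = n₂/n₁, where n₁ is the incident medium (fused silica).
n₂ = n₁ tan θ_B = 1.458 × tan 46.99° = 1.563.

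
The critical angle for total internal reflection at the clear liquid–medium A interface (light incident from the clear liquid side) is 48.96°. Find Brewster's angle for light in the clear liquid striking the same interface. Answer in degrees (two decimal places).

θ_B ≈ 37.03°

At the critical angle sin θ_c = n₂/n₁, giving n₂/n₁ = sin 48.96° = 0.7543.
Then tan θ_B = n₂/n₁ = 0.7543, so θ_B = arctan 0.7543 = 37.03°.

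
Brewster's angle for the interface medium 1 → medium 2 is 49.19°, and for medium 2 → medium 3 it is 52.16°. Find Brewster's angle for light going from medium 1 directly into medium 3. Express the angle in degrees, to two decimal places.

n₂/n₁ = tan 49.19° = 1.1581 and n₃/n₂ = tan 52.16° = 1.2873.
Multiplying, n₃/n₁ = 1.1581 × 1.2873 = 1.4909, and θ_B(1→3) = arctan 1.4909 = 56.15°.

θ_B ≈ 56.15°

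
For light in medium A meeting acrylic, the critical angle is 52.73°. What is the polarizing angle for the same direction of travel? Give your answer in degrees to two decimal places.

n₂/n₁ = sin θ_c = sin 52.73° = 0.7958.
tan θ_B equals the same ratio, so θ_B = arctan(0.7958) = 38.51°.

θ_B ≈ 38.51°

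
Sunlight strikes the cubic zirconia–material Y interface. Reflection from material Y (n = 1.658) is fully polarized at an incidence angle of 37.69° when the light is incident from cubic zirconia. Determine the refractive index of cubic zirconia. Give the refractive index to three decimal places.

At the Brewster angle, tan θ_B = n₂/n₁ with n₁ on the incident side (cubic zirconia) and n₂ on the transmitted side (material Y).
n₁ = n₂ / tan θ_B = 1.658 / tan 37.69° = 2.146.

n ≈ 2.146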